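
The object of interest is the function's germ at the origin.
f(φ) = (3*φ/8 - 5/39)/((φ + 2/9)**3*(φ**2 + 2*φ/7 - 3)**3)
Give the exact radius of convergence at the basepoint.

Denominator factor (φ + 2/9)^3: pole of order 3 at -2/9, modulus 2/9.
Denominator factor (φ**2 + 2*φ/7 - 3)^3: discriminant 592/49, real irrational roots -1/7 + (2/7)*sqrt(37) and -1/7 - (2/7)*sqrt(37); poles of order 3, moduli -1/7 + (2/7)*sqrt(37) and 1/7 + (2/7)*sqrt(37).
The radius of convergence is the smallest modulus among the singular points: 2/9.

The radius of convergence is 2/9.


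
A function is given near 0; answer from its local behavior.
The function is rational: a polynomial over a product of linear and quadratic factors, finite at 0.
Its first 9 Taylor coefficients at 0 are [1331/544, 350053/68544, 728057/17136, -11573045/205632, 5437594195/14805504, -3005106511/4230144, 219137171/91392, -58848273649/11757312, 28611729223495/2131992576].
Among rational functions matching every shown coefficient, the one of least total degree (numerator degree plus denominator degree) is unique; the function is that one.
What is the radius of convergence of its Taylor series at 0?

The radius of convergence is 6/11.

No rational of total degree below 7 reproduces all 9 coefficients; solving the [2/5] Pade equations on them gives f(η) = (13*η**2/4 + 17*η/21 + 3/17)/((η - 2/3)**2*(η + 6/11)**3), whose expansion matches every shown term.
Denominator factor (η - 2/3)^2: pole of order 2 at 2/3, modulus 2/3.
Denominator factor (η + 6/11)^3: pole of order 3 at -6/11, modulus 6/11.
The radius of convergence is the smallest modulus among the singular points: 6/11.


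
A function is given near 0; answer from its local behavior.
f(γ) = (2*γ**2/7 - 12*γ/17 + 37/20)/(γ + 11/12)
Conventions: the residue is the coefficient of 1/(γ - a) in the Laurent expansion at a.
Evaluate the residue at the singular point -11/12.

At the order-1 pole -11/12 set g(γ) = (γ - (-11/12))*f(γ) = 2*γ**2/7 - 12*γ/17 + 37/20.
Simple pole: residue = g(a) at a = -11/12, which is 117259/42840.

The residue is 117259/42840.


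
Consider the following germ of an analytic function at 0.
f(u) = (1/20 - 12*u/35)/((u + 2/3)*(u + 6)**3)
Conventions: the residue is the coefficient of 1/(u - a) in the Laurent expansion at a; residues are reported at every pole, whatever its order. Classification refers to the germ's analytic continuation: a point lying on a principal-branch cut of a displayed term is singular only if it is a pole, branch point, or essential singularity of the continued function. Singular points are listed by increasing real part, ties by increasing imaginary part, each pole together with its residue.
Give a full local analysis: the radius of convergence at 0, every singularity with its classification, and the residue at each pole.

Denominator factor (u + 6)^3: pole of order 3 at -6, modulus 6.
Denominator factor (u + 2/3): pole of order 1 at -2/3, modulus 2/3.
The radius of convergence is the smallest modulus among the singular points: 2/3.
At the order-3 pole -6 set g(u) = (u - (-6))^3*f(u) = (1/20 - 12*u/35)/(u + 2/3).
Order-3 pole: residue = g''(a)/2; g''(-6) = -1053/286720, so the residue is -1053/573440.
At the order-1 pole -2/3 set g(u) = (u - (-2/3))*f(u) = (1/20 - 12*u/35)/(u + 6)**3.
Simple pole: residue = g(a) at a = -2/3, which is 1053/573440.
List the singular points by increasing real part (a conjugate pair: the negative imaginary part first).

Radius of convergence at 0: 2/3.
At -6: a pole of order 3; residue -1053/573440.
At -2/3: a pole of order 1; residue 1053/573440.


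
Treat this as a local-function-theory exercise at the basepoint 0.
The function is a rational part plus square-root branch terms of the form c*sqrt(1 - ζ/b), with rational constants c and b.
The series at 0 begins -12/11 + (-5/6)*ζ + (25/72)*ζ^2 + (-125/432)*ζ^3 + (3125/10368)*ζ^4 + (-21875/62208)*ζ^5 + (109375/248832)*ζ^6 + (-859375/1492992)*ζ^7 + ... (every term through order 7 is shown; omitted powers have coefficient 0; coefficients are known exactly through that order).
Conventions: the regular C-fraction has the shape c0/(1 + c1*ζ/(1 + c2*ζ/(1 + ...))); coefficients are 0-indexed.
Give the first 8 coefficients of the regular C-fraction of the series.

Taylor coefficients (read off): a_0 = -12/11, a_1 = -5/6, a_2 = 25/72, a_3 = -125/432, a_4 = 3125/10368, a_5 = -21875/62208, a_6 = 109375/248832, a_7 = -859375/1492992.
c0 = a_0 = -12/11. Peel one level at a time: if S = 1 + c*ζ/S' with S'(0) = 1, then c is the ζ-coefficient of S and S' = c*ζ/(S - 1).
S_1 = c0/f = 1 + (-55/72)*ζ + (4675/5184)*ζ^2 + ...; c1 = -55/72.
S_2 = c1*ζ/(S_1 - 1) = 1 + (85/72)*ζ + (-25/144)*ζ^2 + ...; c2 = 85/72.
S_3 = c2*ζ/(S_2 - 1) = 1 + (5/34)*ζ + (-175/1734)*ζ^2 + ...; c3 = 5/34.
S_4 = c3*ζ/(S_3 - 1) = 1 + (35/51)*ζ + (-25/144)*ζ^2 + ...; c4 = 35/51.
S_5 = c4*ζ/(S_4 - 1) = 1 + (85/336)*ζ + (-5525/37632)*ζ^2 + ...; c5 = 85/336.
S_6 = c5*ζ/(S_5 - 1) = 1 + (65/112)*ζ + (-25/144)*ζ^2 + ...; c6 = 65/112.
S_7 = c6*ζ/(S_6 - 1) = 1 + (35/117)*ζ + ...; c7 = 35/117.

The regular C-fraction coefficients are [-12/11, -55/72, 85/72, 5/34, 35/51, 85/336, 65/112, 35/117].


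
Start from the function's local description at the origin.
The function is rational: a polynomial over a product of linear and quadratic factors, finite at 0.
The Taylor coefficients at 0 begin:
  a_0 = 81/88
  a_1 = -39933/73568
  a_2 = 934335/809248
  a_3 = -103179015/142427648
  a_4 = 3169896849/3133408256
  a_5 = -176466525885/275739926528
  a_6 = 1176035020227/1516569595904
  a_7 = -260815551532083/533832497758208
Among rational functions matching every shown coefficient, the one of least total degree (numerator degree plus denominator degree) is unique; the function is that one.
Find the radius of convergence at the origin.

The radius of convergence is 11/9.

No rational of total degree below 5 reproduces all 8 coefficients; solving the [2/3] Pade equations on them gives f(χ) = (-3*χ**2/8 - 7*χ/38 - 2)/((χ - 11/9)*(χ + 4/3)**2), whose expansion matches every shown term.
Denominator factor (χ + 4/3)^2: pole of order 2 at -4/3, modulus 4/3.
Denominator factor (χ - 11/9): pole of order 1 at 11/9, modulus 11/9.
The radius of convergence is the smallest modulus among the singular points: 11/9.


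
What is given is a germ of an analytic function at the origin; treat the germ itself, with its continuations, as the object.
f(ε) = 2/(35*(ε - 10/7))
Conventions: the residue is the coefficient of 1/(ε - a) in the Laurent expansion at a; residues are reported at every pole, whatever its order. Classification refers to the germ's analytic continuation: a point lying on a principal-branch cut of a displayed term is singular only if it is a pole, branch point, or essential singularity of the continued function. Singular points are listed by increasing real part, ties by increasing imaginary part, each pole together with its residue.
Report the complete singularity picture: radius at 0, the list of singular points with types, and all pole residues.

Radius of convergence at 0: 10/7.
At 10/7: a pole of order 1; residue 2/35.

Denominator factor (ε - 10/7): pole of order 1 at 10/7, modulus 10/7.
The radius of convergence is the smallest modulus among the singular points: 10/7.
At the order-1 pole 10/7 set g(ε) = (ε - (10/7))*f(ε) = 2/35.
Simple pole: residue = g(a) at a = 10/7, which is 2/35.


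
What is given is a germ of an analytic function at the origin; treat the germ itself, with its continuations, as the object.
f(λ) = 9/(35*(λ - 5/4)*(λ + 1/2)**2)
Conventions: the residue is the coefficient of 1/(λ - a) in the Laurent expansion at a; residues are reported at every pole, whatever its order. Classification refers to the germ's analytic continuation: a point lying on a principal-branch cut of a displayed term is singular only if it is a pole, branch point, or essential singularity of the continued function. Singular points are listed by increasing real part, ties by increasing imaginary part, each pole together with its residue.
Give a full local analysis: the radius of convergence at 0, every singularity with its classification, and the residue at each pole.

Radius of convergence at 0: 1/2.
At -1/2: a pole of order 2; residue -144/1715.
At 5/4: a pole of order 1; residue 144/1715.

Denominator factor (λ + 1/2)^2: pole of order 2 at -1/2, modulus 1/2.
Denominator factor (λ - 5/4): pole of order 1 at 5/4, modulus 5/4.
The radius of convergence is the smallest modulus among the singular points: 1/2.
At the order-2 pole -1/2 set g(λ) = (λ - (-1/2))^2*f(λ) = 9/(35*(λ - 5/4)).
Order-2 pole: residue = g'(a); g'(-1/2) = -144/1715, so the residue is -144/1715.
At the order-1 pole 5/4 set g(λ) = (λ - (5/4))*f(λ) = 9/(35*(λ + 1/2)**2).
Simple pole: residue = g(a) at a = 5/4, which is 144/1715.
List the singular points by increasing real part (a conjugate pair: the negative imaginary part first).


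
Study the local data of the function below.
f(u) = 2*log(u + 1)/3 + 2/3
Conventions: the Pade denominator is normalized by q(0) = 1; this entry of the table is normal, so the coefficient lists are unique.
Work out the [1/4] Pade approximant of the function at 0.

Taylor coefficients needed (expand at 0): a_0 = 2/3, a_1 = 2/3, a_2 = -1/3, a_3 = 2/9, a_4 = -1/6, a_5 = 2/15.
Write the denominator as Q(u) = 1 + q1*u + q2*u^2 + q3*u^3 + q4*u^4. Requiring Q*f - P = O(u^6) with deg P <= 1 kills the coefficients of u^2..u^5 in Q*f:
  u^2: a_2 + q1*a_1 + q2*a_0 = 0, i.e. -1/3 + (2/3)*q1 + (2/3)*q2 = 0.
  u^3: a_3 + q1*a_2 + q2*a_1 + q3*a_0 = 0, i.e. 2/9 + (-1/3)*q1 + (2/3)*q2 + (2/3)*q3 = 0.
  u^4: a_4 + q1*a_3 + q2*a_2 + q3*a_1 + q4*a_0 = 0, i.e. -1/6 + (2/9)*q1 + (-1/3)*q2 + (2/3)*q3 + (2/3)*q4 = 0.
  u^5: a_5 + q1*a_4 + q2*a_3 + q3*a_2 + q4*a_1 = 0, i.e. 2/15 + (-1/6)*q1 + (2/9)*q2 + (-1/3)*q3 + (2/3)*q4 = 0.
Solving this linear system: q1 = 127/220, q2 = -17/220, q3 = 43/1320, q4 = -3/220.
The numerator is Q*f truncated at degree 1: P0 = a_0 = 2/3; P1 = a_1 + q1*a_0 = 347/330.

The Pade approximant has numerator coefficients [2/3, 347/330]; denominator coefficients [1, 127/220, -17/220, 43/1320, -3/220].


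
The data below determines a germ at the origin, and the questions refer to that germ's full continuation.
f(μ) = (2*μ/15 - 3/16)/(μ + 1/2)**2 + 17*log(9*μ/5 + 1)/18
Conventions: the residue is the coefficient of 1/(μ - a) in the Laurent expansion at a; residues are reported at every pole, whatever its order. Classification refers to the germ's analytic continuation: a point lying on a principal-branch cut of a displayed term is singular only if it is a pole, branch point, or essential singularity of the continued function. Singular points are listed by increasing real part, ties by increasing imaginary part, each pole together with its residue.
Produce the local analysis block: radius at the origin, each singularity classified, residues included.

Denominator factor (μ + 1/2)^2: pole of order 2 at -1/2, modulus 1/2.
Branch term (17/18)*log(1 - μ/(-5/9)): its argument vanishes at μ = -5/9, a logarithmic branch point, modulus 5/9.
The radius of convergence is the smallest modulus among the singular points: 1/2.
The branch term is analytic at -1/2 and contributes nothing to the residue; only the rational part matters.
At the order-2 pole -1/2 set g(μ) = (μ - (-1/2))^2*(rational part) = 2*μ/15 - 3/16.
Order-2 pole: residue = g'(a); g'(-1/2) = 2/15, so the residue is 2/15.
List the singular points by increasing real part (a conjugate pair: the negative imaginary part first).

Radius of convergence at 0: 1/2.
At -5/9: a logarithmic branch point.
At -1/2: a pole of order 2; residue 2/15.


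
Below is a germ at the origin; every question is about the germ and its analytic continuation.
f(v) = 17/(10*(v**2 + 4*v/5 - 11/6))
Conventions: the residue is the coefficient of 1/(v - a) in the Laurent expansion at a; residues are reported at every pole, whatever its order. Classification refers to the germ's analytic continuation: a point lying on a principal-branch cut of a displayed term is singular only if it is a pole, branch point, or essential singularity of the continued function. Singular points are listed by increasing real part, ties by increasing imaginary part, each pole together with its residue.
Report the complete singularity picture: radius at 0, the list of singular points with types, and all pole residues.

Radius of convergence at 0: -2/5 + (1/30)*sqrt(1794).
At -2/5 - (1/30)*sqrt(1794): a pole of order 1; residue -(17/1196)*sqrt(1794).
At -2/5 + (1/30)*sqrt(1794): a pole of order 1; residue (17/1196)*sqrt(1794).

Denominator factor (v**2 + 4*v/5 - 11/6): discriminant 598/75, real irrational roots -2/5 + (1/30)*sqrt(1794) and -2/5 - (1/30)*sqrt(1794); poles of order 1, moduli -2/5 + (1/30)*sqrt(1794) and 2/5 + (1/30)*sqrt(1794).
The radius of convergence is the smallest modulus among the singular points: -2/5 + (1/30)*sqrt(1794).
The factor v**2 + 4*v/5 - 11/6 splits as (v - a)(v - a') with a = -2/5 - (1/30)*sqrt(1794), a' = -2/5 + (1/30)*sqrt(1794). At the order-1 pole a set g(v) = (v - a)*f(v) = [17/10] / (v - a').
Simple pole: residue = g(a) at a = -2/5 - (1/30)*sqrt(1794), which is -(17/1196)*sqrt(1794).
The factor v**2 + 4*v/5 - 11/6 splits as (v - a)(v - a') with a = -2/5 + (1/30)*sqrt(1794), a' = -2/5 - (1/30)*sqrt(1794). At the order-1 pole a set g(v) = (v - a)*f(v) = [17/10] / (v - a').
Simple pole: residue = g(a) at a = -2/5 + (1/30)*sqrt(1794), which is (17/1196)*sqrt(1794).
List the singular points by increasing real part (a conjugate pair: the negative imaginary part first).


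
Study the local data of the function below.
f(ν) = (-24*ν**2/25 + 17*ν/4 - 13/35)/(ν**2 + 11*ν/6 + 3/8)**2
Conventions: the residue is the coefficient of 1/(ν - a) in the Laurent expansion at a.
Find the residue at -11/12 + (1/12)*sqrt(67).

The factor ν**2 + 11*ν/6 + 3/8 splits as (ν - a)(ν - a') with a = -11/12 + (1/12)*sqrt(67), a' = -11/12 - (1/12)*sqrt(67). At the order-2 pole a set g(ν) = (ν - a)^2*f(ν) = [-24*ν**2/25 + 17*ν/4 - 13/35] / (ν - a')^2.
Order-2 pole: residue = g'(a); g'(-11/12 + (1/12)*sqrt(67)) = (349821/785575)*sqrt(67), so the residue is (349821/785575)*sqrt(67).

The residue is (349821/785575)*sqrt(67).


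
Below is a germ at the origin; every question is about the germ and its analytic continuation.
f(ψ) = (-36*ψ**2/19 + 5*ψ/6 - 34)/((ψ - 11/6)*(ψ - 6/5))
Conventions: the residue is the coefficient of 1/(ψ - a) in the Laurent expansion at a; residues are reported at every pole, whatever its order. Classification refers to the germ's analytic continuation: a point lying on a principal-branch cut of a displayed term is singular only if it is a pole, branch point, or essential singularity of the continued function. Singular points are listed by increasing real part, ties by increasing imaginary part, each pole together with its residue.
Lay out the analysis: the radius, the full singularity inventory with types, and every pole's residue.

Radius of convergence at 0: 6/5.
At 6/5: a pole of order 1; residue 101826/1805.
At 11/6: a pole of order 1; residue -132835/2166.

Denominator factor (ψ - 6/5): pole of order 1 at 6/5, modulus 6/5.
Denominator factor (ψ - 11/6): pole of order 1 at 11/6, modulus 11/6.
The radius of convergence is the smallest modulus among the singular points: 6/5.
At the order-1 pole 6/5 set g(ψ) = (ψ - (6/5))*f(ψ) = (-36*ψ**2/19 + 5*ψ/6 - 34)/(ψ - 11/6).
Simple pole: residue = g(a) at a = 6/5, which is 101826/1805.
At the order-1 pole 11/6 set g(ψ) = (ψ - (11/6))*f(ψ) = (-36*ψ**2/19 + 5*ψ/6 - 34)/(ψ - 6/5).
Simple pole: residue = g(a) at a = 11/6, which is -132835/2166.
List the singular points by increasing real part (a conjugate pair: the negative imaginary part first).


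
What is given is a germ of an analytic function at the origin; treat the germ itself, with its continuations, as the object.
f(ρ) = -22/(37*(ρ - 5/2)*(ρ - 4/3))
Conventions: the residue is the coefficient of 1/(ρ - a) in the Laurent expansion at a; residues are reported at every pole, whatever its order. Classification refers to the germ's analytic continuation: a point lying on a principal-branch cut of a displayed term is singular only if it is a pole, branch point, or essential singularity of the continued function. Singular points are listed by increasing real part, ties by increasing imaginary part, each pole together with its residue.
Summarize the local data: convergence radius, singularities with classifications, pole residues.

Denominator factor (ρ - 4/3): pole of order 1 at 4/3, modulus 4/3.
Denominator factor (ρ - 5/2): pole of order 1 at 5/2, modulus 5/2.
The radius of convergence is the smallest modulus among the singular points: 4/3.
At the order-1 pole 4/3 set g(ρ) = (ρ - (4/3))*f(ρ) = -22/(37*(ρ - 5/2)).
Simple pole: residue = g(a) at a = 4/3, which is 132/259.
At the order-1 pole 5/2 set g(ρ) = (ρ - (5/2))*f(ρ) = -22/(37*(ρ - 4/3)).
Simple pole: residue = g(a) at a = 5/2, which is -132/259.
List the singular points by increasing real part (a conjugate pair: the negative imaginary part first).

Radius of convergence at 0: 4/3.
At 4/3: a pole of order 1; residue 132/259.
At 5/2: a pole of order 1; residue -132/259.


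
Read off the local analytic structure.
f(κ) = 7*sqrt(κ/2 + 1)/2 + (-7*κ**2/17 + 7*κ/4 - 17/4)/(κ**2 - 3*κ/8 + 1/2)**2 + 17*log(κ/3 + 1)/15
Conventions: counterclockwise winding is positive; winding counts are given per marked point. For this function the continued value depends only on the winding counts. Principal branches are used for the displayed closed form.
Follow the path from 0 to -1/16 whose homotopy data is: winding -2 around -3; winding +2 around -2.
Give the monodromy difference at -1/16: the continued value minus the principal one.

Continued minus principal equals -(68/15)*pi*i.

The rational part is single-valued and drops out of the difference; each branch term changes only by its own monodromy.
(7/2)*sqrt(1 - κ/(-2)): winding +2 is even, the square root returns to the same sheet, contribution 0.
(17/15)*log(1 - κ/(-3)): each positive loop around -3 adds 2*pi*i to the log, so winding -2 contributes (17/15)*(-2)*2*pi*i = -(68/15)*pi*i.
Summing the contributions at κ = -1/16 gives -(68/15)*pi*i.


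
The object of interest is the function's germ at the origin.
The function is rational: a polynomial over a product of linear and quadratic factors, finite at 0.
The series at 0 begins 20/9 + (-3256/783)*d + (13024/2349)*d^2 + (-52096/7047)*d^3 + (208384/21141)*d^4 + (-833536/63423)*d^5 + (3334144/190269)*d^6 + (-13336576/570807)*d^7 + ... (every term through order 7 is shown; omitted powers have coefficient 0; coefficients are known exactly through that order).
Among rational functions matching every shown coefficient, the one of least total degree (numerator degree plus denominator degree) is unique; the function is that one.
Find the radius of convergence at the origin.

The radius of convergence is 3/4.

No rational of total degree below 2 reproduces all 8 coefficients; solving the [1/1] Pade equations on them gives f(d) = (5/3 - 26*d/29)/(d + 3/4), whose expansion matches every shown term.
Denominator factor (d + 3/4): pole of order 1 at -3/4, modulus 3/4.
The radius of convergence is the smallest modulus among the singular points: 3/4.


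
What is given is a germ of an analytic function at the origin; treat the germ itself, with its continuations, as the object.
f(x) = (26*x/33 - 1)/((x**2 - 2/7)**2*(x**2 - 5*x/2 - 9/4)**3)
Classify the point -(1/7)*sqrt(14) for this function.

The denominator factor x**2 - 2/7 vanishes at -(1/7)*sqrt(14) and appears to the power 2; the numerator there equals -1 - (26/231)*sqrt(14), nonzero, and no other factor vanishes.
Hence a pole whose order is the multiplicity, 2.

The point is a pole of order 2.


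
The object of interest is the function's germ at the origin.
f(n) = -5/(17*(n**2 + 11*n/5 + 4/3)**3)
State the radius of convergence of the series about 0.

Denominator factor (n**2 + 11*n/5 + 4/3)^3: discriminant -37/75, complex-conjugate roots (-11/10) + ((1/30)*sqrt(111))*i and (-11/10) - ((1/30)*sqrt(111))*i; poles of order 3, moduli (2/3)*sqrt(3) and (2/3)*sqrt(3).
The radius of convergence is the smallest modulus among the singular points: (2/3)*sqrt(3).

The radius of convergence is (2/3)*sqrt(3).


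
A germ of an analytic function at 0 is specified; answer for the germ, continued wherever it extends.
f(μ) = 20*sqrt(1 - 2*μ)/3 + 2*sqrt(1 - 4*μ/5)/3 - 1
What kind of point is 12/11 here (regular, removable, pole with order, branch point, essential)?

There is no denominator, hence no pole anywhere.
Branch term sqrt(1 - μ/(1/2)): argument at 12/11 is -13/11, nonzero, so 12/11 is not its branch point (a point on a principal cut is still regular for the continued germ).
Branch term sqrt(1 - μ/(5/4)): argument at 12/11 is 7/55, nonzero, so 12/11 is not its branch point (a point on a principal cut is still regular for the continued germ).
So the germ continues analytically to 12/11.

The point is a regular point.


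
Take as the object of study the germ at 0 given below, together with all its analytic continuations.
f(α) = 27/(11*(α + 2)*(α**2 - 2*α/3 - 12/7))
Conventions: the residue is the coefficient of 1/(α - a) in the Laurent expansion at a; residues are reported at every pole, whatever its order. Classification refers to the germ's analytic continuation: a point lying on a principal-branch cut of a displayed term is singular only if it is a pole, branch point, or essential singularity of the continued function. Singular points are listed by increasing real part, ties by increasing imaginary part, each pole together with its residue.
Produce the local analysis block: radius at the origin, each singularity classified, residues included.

Radius of convergence at 0: -1/3 + (1/21)*sqrt(805).
At -2: a pole of order 1; residue 567/836.
At 1/3 - (1/21)*sqrt(805): a pole of order 1; residue -567/1672 - (3969/192280)*sqrt(805).
At 1/3 + (1/21)*sqrt(805): a pole of order 1; residue -567/1672 + (3969/192280)*sqrt(805).

Denominator factor (α + 2): pole of order 1 at -2, modulus 2.
Denominator factor (α**2 - 2*α/3 - 12/7): discriminant 460/63, real irrational roots 1/3 + (1/21)*sqrt(805) and 1/3 - (1/21)*sqrt(805); poles of order 1, moduli 1/3 + (1/21)*sqrt(805) and -1/3 + (1/21)*sqrt(805).
The radius of convergence is the smallest modulus among the singular points: -1/3 + (1/21)*sqrt(805).
At the order-1 pole -2 set g(α) = (α - (-2))*f(α) = 27/(11*(α**2 - 2*α/3 - 12/7)).
Simple pole: residue = g(a) at a = -2, which is 567/836.
The factor α**2 - 2*α/3 - 12/7 splits as (α - a)(α - a') with a = 1/3 - (1/21)*sqrt(805), a' = 1/3 + (1/21)*sqrt(805). At the order-1 pole a set g(α) = (α - a)*f(α) = [27/(11*(α + 2))] / (α - a').
Simple pole: residue = g(a) at a = 1/3 - (1/21)*sqrt(805), which is -567/1672 - (3969/192280)*sqrt(805).
The factor α**2 - 2*α/3 - 12/7 splits as (α - a)(α - a') with a = 1/3 + (1/21)*sqrt(805), a' = 1/3 - (1/21)*sqrt(805). At the order-1 pole a set g(α) = (α - a)*f(α) = [27/(11*(α + 2))] / (α - a').
Simple pole: residue = g(a) at a = 1/3 + (1/21)*sqrt(805), which is -567/1672 + (3969/192280)*sqrt(805).
List the singular points by increasing real part (a conjugate pair: the negative imaginary part first).


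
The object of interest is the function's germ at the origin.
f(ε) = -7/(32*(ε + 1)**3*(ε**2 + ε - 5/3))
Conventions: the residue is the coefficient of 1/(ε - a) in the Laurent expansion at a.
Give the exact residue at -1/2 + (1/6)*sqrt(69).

The residue is -63/1000 + (567/92000)*sqrt(69).

The factor ε**2 + ε - 5/3 splits as (ε - a)(ε - a') with a = -1/2 + (1/6)*sqrt(69), a' = -1/2 - (1/6)*sqrt(69). At the order-1 pole a set g(ε) = (ε - a)*f(ε) = [-7/(32*(ε + 1)**3)] / (ε - a').
Simple pole: residue = g(a) at a = -1/2 + (1/6)*sqrt(69), which is -63/1000 + (567/92000)*sqrt(69).


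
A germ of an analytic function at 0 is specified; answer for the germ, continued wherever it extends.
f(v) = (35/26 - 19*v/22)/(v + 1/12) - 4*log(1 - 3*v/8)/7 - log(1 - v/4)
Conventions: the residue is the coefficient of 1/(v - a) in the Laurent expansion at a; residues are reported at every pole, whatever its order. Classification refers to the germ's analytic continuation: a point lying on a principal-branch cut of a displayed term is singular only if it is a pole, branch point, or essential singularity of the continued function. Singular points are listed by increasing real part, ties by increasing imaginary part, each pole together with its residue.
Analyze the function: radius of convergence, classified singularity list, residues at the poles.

Radius of convergence at 0: 1/12.
At -1/12: a pole of order 1; residue 4867/3432.
At 8/3: a logarithmic branch point.
At 4: a logarithmic branch point.

Denominator factor (v + 1/12): pole of order 1 at -1/12, modulus 1/12.
Branch term (-1)*log(1 - v/(4)): its argument vanishes at v = 4, a logarithmic branch point, modulus 4.
Branch term (-4/7)*log(1 - v/(8/3)): its argument vanishes at v = 8/3, a logarithmic branch point, modulus 8/3.
The radius of convergence is the smallest modulus among the singular points: 1/12.
The branch terms are analytic at -1/12 and contribute nothing to the residue; only the rational part matters.
At the order-1 pole -1/12 set g(v) = (v - (-1/12))*(rational part) = 35/26 - 19*v/22.
Simple pole: residue = g(a) at a = -1/12, which is 4867/3432.
List the singular points by increasing real part (a conjugate pair: the negative imaginary part first).


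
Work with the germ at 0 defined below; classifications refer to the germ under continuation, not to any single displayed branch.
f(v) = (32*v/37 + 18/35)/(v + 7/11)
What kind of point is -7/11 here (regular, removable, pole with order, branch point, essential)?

The denominator factor v + 7/11 vanishes at -7/11 and appears to the power 1; the numerator there equals -514/14245, nonzero, and no other factor vanishes.
Hence a pole whose order is the multiplicity, 1.

The point is a pole of order 1.


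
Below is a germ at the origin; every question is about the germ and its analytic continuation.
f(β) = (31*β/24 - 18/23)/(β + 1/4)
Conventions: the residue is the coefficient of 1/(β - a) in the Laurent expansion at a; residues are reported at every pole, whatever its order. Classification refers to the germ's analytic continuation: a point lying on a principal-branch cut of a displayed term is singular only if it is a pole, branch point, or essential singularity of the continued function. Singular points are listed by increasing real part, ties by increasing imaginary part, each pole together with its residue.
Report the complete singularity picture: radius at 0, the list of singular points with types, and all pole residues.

Denominator factor (β + 1/4): pole of order 1 at -1/4, modulus 1/4.
The radius of convergence is the smallest modulus among the singular points: 1/4.
At the order-1 pole -1/4 set g(β) = (β - (-1/4))*f(β) = 31*β/24 - 18/23.
Simple pole: residue = g(a) at a = -1/4, which is -2441/2208.

Radius of convergence at 0: 1/4.
At -1/4: a pole of order 1; residue -2441/2208.


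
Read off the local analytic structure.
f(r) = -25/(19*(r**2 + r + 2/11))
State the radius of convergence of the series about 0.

Denominator factor (r**2 + r + 2/11): discriminant 3/11, real irrational roots -1/2 + (1/22)*sqrt(33) and -1/2 - (1/22)*sqrt(33); poles of order 1, moduli 1/2 - (1/22)*sqrt(33) and 1/2 + (1/22)*sqrt(33).
The radius of convergence is the smallest modulus among the singular points: 1/2 - (1/22)*sqrt(33).

The radius of convergence is 1/2 - (1/22)*sqrt(33).


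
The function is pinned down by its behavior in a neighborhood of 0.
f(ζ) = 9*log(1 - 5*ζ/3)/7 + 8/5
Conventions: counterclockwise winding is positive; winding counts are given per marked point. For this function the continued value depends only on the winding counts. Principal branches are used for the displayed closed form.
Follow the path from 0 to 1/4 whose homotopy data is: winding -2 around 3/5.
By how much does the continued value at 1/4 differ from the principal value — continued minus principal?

The rational part is single-valued and drops out of the difference; each branch term changes only by its own monodromy.
(9/7)*log(1 - ζ/(3/5)): each positive loop around 3/5 adds 2*pi*i to the log, so winding -2 contributes (9/7)*(-2)*2*pi*i = -(36/7)*pi*i.
Summing the contributions at ζ = 1/4 gives -(36/7)*pi*i.

Continued minus principal equals -(36/7)*pi*i.


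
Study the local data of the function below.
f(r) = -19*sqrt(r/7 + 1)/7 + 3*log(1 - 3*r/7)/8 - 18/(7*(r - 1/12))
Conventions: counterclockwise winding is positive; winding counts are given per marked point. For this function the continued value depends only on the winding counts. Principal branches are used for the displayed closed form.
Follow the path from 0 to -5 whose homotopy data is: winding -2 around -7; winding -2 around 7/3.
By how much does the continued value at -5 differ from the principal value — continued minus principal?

The rational part is single-valued and drops out of the difference; each branch term changes only by its own monodromy.
(-19/7)*sqrt(1 - r/(-7)): winding -2 is even, the square root returns to the same sheet, contribution 0.
(3/8)*log(1 - r/(7/3)): each positive loop around 7/3 adds 2*pi*i to the log, so winding -2 contributes (3/8)*(-2)*2*pi*i = -(3/2)*pi*i.
Summing the contributions at r = -5 gives -(3/2)*pi*i.

Continued minus principal equals -(3/2)*pi*i.


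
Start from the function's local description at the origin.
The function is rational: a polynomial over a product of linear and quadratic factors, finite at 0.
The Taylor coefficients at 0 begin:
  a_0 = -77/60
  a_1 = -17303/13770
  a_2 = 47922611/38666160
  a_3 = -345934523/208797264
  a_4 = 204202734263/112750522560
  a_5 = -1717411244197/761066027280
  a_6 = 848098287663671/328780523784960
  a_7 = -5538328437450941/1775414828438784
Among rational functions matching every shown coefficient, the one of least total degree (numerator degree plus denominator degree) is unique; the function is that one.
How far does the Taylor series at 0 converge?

No rational of total degree below 4 reproduces all 8 coefficients; solving the [2/2] Pade equations on them gives f(ζ) = (-27*ζ**2/13 + 33*ζ/17 + 7/5)/(ζ**2 - 4*ζ/9 - 12/11), whose expansion matches every shown term.
Denominator factor (ζ**2 - 4*ζ/9 - 12/11): discriminant 4064/891, real irrational roots 2/9 + (2/99)*sqrt(2794) and 2/9 - (2/99)*sqrt(2794); poles of order 1, moduli 2/9 + (2/99)*sqrt(2794) and -2/9 + (2/99)*sqrt(2794).
The radius of convergence is the smallest modulus among the singular points: -2/9 + (2/99)*sqrt(2794).

The radius of convergence is -2/9 + (2/99)*sqrt(2794).


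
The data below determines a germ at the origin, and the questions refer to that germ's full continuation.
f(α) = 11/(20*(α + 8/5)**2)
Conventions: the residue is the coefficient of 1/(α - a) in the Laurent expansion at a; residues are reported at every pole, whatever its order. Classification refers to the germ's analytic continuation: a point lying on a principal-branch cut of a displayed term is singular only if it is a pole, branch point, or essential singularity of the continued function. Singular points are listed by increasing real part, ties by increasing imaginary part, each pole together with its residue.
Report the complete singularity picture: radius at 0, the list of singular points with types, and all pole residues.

Radius of convergence at 0: 8/5.
At -8/5: a pole of order 2; residue 0.

Denominator factor (α + 8/5)^2: pole of order 2 at -8/5, modulus 8/5.
The radius of convergence is the smallest modulus among the singular points: 8/5.
At the order-2 pole -8/5 set g(α) = (α - (-8/5))^2*f(α) = 11/20.
Order-2 pole: residue = g'(a); g'(-8/5) = 0, so the residue is 0.


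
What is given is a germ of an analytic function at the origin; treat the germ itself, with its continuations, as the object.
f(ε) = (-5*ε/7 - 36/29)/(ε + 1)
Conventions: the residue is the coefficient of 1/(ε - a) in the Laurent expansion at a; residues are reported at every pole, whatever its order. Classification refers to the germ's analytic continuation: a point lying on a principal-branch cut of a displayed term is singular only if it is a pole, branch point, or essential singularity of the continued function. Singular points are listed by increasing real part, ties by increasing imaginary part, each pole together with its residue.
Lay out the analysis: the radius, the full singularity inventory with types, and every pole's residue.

Denominator factor (ε + 1): pole of order 1 at -1, modulus 1.
The radius of convergence is the smallest modulus among the singular points: 1.
At the order-1 pole -1 set g(ε) = (ε - (-1))*f(ε) = -5*ε/7 - 36/29.
Simple pole: residue = g(a) at a = -1, which is -107/203.

Radius of convergence at 0: 1.
At -1: a pole of order 1; residue -107/203.


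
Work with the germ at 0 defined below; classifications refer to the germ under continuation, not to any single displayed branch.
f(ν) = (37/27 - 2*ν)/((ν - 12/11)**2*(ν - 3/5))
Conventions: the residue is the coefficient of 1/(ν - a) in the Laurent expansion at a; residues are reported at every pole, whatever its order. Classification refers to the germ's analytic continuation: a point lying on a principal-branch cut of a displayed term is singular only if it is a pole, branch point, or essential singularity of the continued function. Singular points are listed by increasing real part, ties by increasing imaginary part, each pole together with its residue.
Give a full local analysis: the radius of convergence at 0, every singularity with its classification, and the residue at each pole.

Denominator factor (ν - 12/11)^2: pole of order 2 at 12/11, modulus 12/11.
Denominator factor (ν - 3/5): pole of order 1 at 3/5, modulus 3/5.
The radius of convergence is the smallest modulus among the singular points: 3/5.
At the order-1 pole 3/5 set g(ν) = (ν - (3/5))*f(ν) = (37/27 - 2*ν)/(ν - 12/11)**2.
Simple pole: residue = g(a) at a = 3/5, which is 13915/19683.
At the order-2 pole 12/11 set g(ν) = (ν - (12/11))^2*f(ν) = (37/27 - 2*ν)/(ν - 3/5).
Order-2 pole: residue = g'(a); g'(12/11) = -13915/19683, so the residue is -13915/19683.
List the singular points by increasing real part (a conjugate pair: the negative imaginary part first).

Radius of convergence at 0: 3/5.
At 3/5: a pole of order 1; residue 13915/19683.
At 12/11: a pole of order 2; residue -13915/19683.


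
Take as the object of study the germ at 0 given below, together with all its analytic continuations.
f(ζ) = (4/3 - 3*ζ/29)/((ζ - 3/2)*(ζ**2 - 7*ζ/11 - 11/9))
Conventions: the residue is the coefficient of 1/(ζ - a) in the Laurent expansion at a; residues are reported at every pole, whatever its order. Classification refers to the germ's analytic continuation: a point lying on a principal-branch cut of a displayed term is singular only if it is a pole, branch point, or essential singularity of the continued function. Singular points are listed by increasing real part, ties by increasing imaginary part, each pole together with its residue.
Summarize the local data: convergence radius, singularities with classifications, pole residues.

Radius of convergence at 0: -7/22 + (1/66)*sqrt(5765).
At 7/22 - (1/66)*sqrt(5765): a pole of order 1; residue -6765/841 + (530541/4848365)*sqrt(5765).
At 7/22 + (1/66)*sqrt(5765): a pole of order 1; residue -6765/841 - (530541/4848365)*sqrt(5765).
At 3/2: a pole of order 1; residue 13530/841.

Denominator factor (ζ**2 - 7*ζ/11 - 11/9): discriminant 5765/1089, real irrational roots 7/22 + (1/66)*sqrt(5765) and 7/22 - (1/66)*sqrt(5765); poles of order 1, moduli 7/22 + (1/66)*sqrt(5765) and -7/22 + (1/66)*sqrt(5765).
Denominator factor (ζ - 3/2): pole of order 1 at 3/2, modulus 3/2.
The radius of convergence is the smallest modulus among the singular points: -7/22 + (1/66)*sqrt(5765).
The factor ζ**2 - 7*ζ/11 - 11/9 splits as (ζ - a)(ζ - a') with a = 7/22 - (1/66)*sqrt(5765), a' = 7/22 + (1/66)*sqrt(5765). At the order-1 pole a set g(ζ) = (ζ - a)*f(ζ) = [(4/3 - 3*ζ/29)/(ζ - 3/2)] / (ζ - a').
Simple pole: residue = g(a) at a = 7/22 - (1/66)*sqrt(5765), which is -6765/841 + (530541/4848365)*sqrt(5765).
The factor ζ**2 - 7*ζ/11 - 11/9 splits as (ζ - a)(ζ - a') with a = 7/22 + (1/66)*sqrt(5765), a' = 7/22 - (1/66)*sqrt(5765). At the order-1 pole a set g(ζ) = (ζ - a)*f(ζ) = [(4/3 - 3*ζ/29)/(ζ - 3/2)] / (ζ - a').
Simple pole: residue = g(a) at a = 7/22 + (1/66)*sqrt(5765), which is -6765/841 - (530541/4848365)*sqrt(5765).
At the order-1 pole 3/2 set g(ζ) = (ζ - (3/2))*f(ζ) = (4/3 - 3*ζ/29)/(ζ**2 - 7*ζ/11 - 11/9).
Simple pole: residue = g(a) at a = 3/2, which is 13530/841.
List the singular points by increasing real part (a conjugate pair: the negative imaginary part first).


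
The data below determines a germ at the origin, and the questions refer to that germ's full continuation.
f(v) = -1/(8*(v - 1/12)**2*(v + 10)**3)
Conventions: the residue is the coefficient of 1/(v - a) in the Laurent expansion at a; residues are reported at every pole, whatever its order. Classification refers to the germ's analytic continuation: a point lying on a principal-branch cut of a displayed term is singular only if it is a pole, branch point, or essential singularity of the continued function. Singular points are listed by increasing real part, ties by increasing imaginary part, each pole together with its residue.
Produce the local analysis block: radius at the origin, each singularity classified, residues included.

Denominator factor (v + 10)^3: pole of order 3 at -10, modulus 10.
Denominator factor (v - 1/12)^2: pole of order 2 at 1/12, modulus 1/12.
The radius of convergence is the smallest modulus among the singular points: 1/12.
At the order-3 pole -10 set g(v) = (v - (-10))^3*f(v) = -1/(8*(v - 1/12)**2).
Order-3 pole: residue = g''(a)/2; g''(-10) = -15552/214358881, so the residue is -7776/214358881.
At the order-2 pole 1/12 set g(v) = (v - (1/12))^2*f(v) = -1/(8*(v + 10)**3).
Order-2 pole: residue = g'(a); g'(1/12) = 7776/214358881, so the residue is 7776/214358881.
List the singular points by increasing real part (a conjugate pair: the negative imaginary part first).

Radius of convergence at 0: 1/12.
At -10: a pole of order 3; residue -7776/214358881.
At 1/12: a pole of order 2; residue 7776/214358881.


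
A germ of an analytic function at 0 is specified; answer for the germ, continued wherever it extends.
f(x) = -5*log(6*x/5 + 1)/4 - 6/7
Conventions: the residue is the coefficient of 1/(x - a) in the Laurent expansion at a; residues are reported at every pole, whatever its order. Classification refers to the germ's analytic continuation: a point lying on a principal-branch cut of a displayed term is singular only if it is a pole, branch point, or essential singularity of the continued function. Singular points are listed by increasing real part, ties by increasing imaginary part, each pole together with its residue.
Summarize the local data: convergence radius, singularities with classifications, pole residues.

Branch term (-5/4)*log(1 - x/(-5/6)): its argument vanishes at x = -5/6, a logarithmic branch point, modulus 5/6.
The radius of convergence is the smallest modulus among the singular points: 5/6.

Radius of convergence at 0: 5/6.
At -5/6: a logarithmic branch point.


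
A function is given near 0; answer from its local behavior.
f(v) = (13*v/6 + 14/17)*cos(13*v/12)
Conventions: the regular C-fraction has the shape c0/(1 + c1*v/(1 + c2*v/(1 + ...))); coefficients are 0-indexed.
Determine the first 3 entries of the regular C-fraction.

The regular C-fraction coefficients are [14/17, -221/84, 2717/952].

Taylor coefficients (expand at 0): a_0 = 14/17, a_1 = 13/6, a_2 = -1183/2448.
c0 = a_0 = 14/17. Peel one level at a time: if S = 1 + c*v/S' with S'(0) = 1, then c is the v-coefficient of S and S' = c*v/(S - 1).
S_1 = c0/f = 1 + (-221/84)*v + (35321/4704)*v^2 + ...; c1 = -221/84.
S_2 = c1*v/(S_1 - 1) = 1 + (2717/952)*v + ...; c2 = 2717/952.


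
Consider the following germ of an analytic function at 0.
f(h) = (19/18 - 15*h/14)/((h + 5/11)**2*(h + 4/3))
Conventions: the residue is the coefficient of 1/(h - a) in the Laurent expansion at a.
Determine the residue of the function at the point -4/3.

The residue is 37873/11774.

At the order-1 pole -4/3 set g(h) = (h - (-4/3))*f(h) = (19/18 - 15*h/14)/(h + 5/11)**2.
Simple pole: residue = g(a) at a = -4/3, which is 37873/11774.
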